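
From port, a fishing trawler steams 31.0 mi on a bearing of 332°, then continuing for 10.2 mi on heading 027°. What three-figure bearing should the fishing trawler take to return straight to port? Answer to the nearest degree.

Leg 1 (332°, 31.0 mi): east 31.0 sin 332° = -14.55, north 31.0 cos 332° = 27.37
Leg 2 (027°, 10.2 mi): east 10.2 sin 27° = 4.63, north 10.2 cos 27° = 9.09
Net displacement: -9.92 east, 36.46 north. Direction back to start is (9.92, -36.46): bearing = atan2(9.92, -36.46) mod 360° = 164.78° ≈ 165°.

165°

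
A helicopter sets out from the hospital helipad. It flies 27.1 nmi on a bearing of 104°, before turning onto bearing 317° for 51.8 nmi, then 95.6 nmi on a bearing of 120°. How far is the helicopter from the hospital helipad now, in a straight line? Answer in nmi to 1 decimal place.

75.6 nmi

Leg 1 (104°, 27.1 nmi): east 27.1 sin 104° = 26.30, north 27.1 cos 104° = -6.56
Leg 2 (317°, 51.8 nmi): east 51.8 sin 317° = -35.33, north 51.8 cos 317° = 37.88
Leg 3 (120°, 95.6 nmi): east 95.6 sin 120° = 82.79, north 95.6 cos 120° = -47.80
Net: 73.76 east, -16.47 north. Distance = √((73.76)² + (-16.47)²) = 75.576 nmi.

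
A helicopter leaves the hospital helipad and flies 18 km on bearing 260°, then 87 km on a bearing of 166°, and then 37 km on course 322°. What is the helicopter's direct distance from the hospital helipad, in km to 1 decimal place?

Leg 1 (260°, 18 km): east 18 sin 260° = -17.73, north 18 cos 260° = -3.13
Leg 2 (166°, 87 km): east 87 sin 166° = 21.05, north 87 cos 166° = -84.42
Leg 3 (322°, 37 km): east 37 sin 322° = -22.78, north 37 cos 322° = 29.16
Net: -19.46 east, -58.38 north. Distance = √((-19.46)² + (-58.38)²) = 61.542 km.

61.5 km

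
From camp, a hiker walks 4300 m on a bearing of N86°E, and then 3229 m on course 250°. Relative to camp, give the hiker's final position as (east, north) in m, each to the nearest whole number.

(1255, -804)

Leg 1 (N86°E, 4300 m): east 4300 sin 86° = 4289.53, north 4300 cos 86° = 299.95
Leg 2 (250°, 3229 m): east 3229 sin 250° = -3034.27, north 3229 cos 250° = -1104.38
Summing: 1255.26 m east, -804.43 m north → (1255, -804).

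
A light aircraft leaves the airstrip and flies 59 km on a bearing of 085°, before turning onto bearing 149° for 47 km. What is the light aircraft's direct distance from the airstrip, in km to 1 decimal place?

90.1 km

Leg 1 (085°, 59 km): east 59 sin 85° = 58.78, north 59 cos 85° = 5.14
Leg 2 (149°, 47 km): east 47 sin 149° = 24.21, north 47 cos 149° = -40.29
Net: 82.98 east, -35.14 north. Distance = √((82.98)² + (-35.14)²) = 90.118 km.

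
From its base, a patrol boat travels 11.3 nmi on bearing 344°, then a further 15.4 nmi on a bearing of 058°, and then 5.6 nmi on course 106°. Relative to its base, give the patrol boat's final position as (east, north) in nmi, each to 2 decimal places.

(15.33, 17.48)

Leg 1 (344°, 11.3 nmi): east 11.3 sin 344° = -3.11, north 11.3 cos 344° = 10.86
Leg 2 (058°, 15.4 nmi): east 15.4 sin 58° = 13.06, north 15.4 cos 58° = 8.16
Leg 3 (106°, 5.6 nmi): east 5.6 sin 106° = 5.38, north 5.6 cos 106° = -1.54
Summing: 15.33 nmi east, 17.48 nmi north → (15.33, 17.48).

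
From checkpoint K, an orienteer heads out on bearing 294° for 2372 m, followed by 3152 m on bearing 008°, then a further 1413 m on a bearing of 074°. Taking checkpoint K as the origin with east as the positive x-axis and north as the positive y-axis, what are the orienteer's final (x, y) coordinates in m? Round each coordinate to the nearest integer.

Leg 1 (294°, 2372 m): east 2372 sin 294° = -2166.93, north 2372 cos 294° = 964.78
Leg 2 (008°, 3152 m): east 3152 sin 8° = 438.67, north 3152 cos 8° = 3121.32
Leg 3 (074°, 1413 m): east 1413 sin 74° = 1358.26, north 1413 cos 74° = 389.48
Summing: -369.99 m east, 4475.58 m north → (-370, 4476).

(-370, 4476)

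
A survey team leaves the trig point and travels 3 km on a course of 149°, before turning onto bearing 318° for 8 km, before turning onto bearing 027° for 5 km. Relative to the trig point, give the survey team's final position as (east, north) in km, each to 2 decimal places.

(-1.54, 7.83)

Leg 1 (149°, 3 km): east 3 sin 149° = 1.55, north 3 cos 149° = -2.57
Leg 2 (318°, 8 km): east 8 sin 318° = -5.35, north 8 cos 318° = 5.95
Leg 3 (027°, 5 km): east 5 sin 27° = 2.27, north 5 cos 27° = 4.46
Summing: -1.54 km east, 7.83 km north → (-1.54, 7.83).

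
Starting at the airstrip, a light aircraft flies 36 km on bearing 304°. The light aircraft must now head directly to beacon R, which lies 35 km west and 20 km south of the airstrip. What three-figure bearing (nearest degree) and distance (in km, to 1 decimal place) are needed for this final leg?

Leg 1 (304°, 36 km): east 36 sin 304° = -29.85, north 36 cos 304° = 20.13
Current position: (-29.85, 20.13). Target: (-35, -20). Remaining: Δeast = -5.15, Δnorth = -40.13.
Bearing = atan2(-5.15, -40.13) mod 360° = 187.32°; distance = √((-5.15)² + (-40.13)²) = 40.461 km.

187°, 40.5 km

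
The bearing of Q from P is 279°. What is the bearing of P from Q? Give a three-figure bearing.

Back-bearing = 279° − 180° = 099°.

099°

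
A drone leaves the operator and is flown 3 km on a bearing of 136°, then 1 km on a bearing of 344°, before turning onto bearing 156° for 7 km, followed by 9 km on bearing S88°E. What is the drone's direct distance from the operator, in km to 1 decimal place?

15.8 km

Leg 1 (136°, 3 km): east 3 sin 136° = 2.08, north 3 cos 136° = -2.16
Leg 2 (344°, 1 km): east 1 sin 344° = -0.28, north 1 cos 344° = 0.96
Leg 3 (156°, 7 km): east 7 sin 156° = 2.85, north 7 cos 156° = -6.39
Leg 4 (S88°E, 9 km): east 9 sin 92° = 8.99, north 9 cos 92° = -0.31
Net: 13.65 east, -7.91 north. Distance = √((13.65)² + (-7.91)²) = 15.774 km.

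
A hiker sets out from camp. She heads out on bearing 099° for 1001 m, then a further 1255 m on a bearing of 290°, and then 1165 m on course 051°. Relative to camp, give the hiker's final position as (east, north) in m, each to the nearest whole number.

(715, 1006)

Leg 1 (099°, 1001 m): east 1001 sin 99° = 988.68, north 1001 cos 99° = -156.59
Leg 2 (290°, 1255 m): east 1255 sin 290° = -1179.31, north 1255 cos 290° = 429.24
Leg 3 (051°, 1165 m): east 1165 sin 51° = 905.38, north 1165 cos 51° = 733.16
Summing: 714.74 m east, 1005.80 m north → (715, 1006).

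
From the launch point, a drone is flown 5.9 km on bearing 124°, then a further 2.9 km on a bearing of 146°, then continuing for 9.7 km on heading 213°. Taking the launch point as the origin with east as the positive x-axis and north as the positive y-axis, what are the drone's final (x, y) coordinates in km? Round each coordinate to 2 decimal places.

Leg 1 (124°, 5.9 km): east 5.9 sin 124° = 4.89, north 5.9 cos 124° = -3.30
Leg 2 (146°, 2.9 km): east 2.9 sin 146° = 1.62, north 2.9 cos 146° = -2.40
Leg 3 (213°, 9.7 km): east 9.7 sin 213° = -5.28, north 9.7 cos 213° = -8.14
Summing: 1.23 km east, -13.84 km north → (1.23, -13.84).

(1.23, -13.84)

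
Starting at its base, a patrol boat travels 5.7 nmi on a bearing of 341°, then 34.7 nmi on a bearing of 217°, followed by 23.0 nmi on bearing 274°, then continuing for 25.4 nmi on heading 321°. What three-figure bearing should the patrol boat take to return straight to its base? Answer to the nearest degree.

089°

Leg 1 (341°, 5.7 nmi): east 5.7 sin 341° = -1.86, north 5.7 cos 341° = 5.39
Leg 2 (217°, 34.7 nmi): east 34.7 sin 217° = -20.88, north 34.7 cos 217° = -27.71
Leg 3 (274°, 23.0 nmi): east 23.0 sin 274° = -22.94, north 23.0 cos 274° = 1.60
Leg 4 (321°, 25.4 nmi): east 25.4 sin 321° = -15.98, north 25.4 cos 321° = 19.74
Net displacement: -61.67 east, -0.98 north. Direction back to start is (61.67, 0.98): bearing = atan2(61.67, 0.98) mod 360° = 89.09° ≈ 089°.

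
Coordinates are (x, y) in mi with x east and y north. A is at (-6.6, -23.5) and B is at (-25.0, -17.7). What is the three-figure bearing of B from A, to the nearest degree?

Δeast = -25.0 − -6.6 = -18.40; Δnorth = -17.7 − -23.5 = 5.80.
Bearing = atan2(Δeast, Δnorth) mod 360° = 287.50° ≈ 287°.

287°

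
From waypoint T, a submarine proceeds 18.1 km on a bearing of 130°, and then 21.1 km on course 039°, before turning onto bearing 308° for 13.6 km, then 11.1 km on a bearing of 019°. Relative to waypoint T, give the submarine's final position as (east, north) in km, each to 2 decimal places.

Leg 1 (130°, 18.1 km): east 18.1 sin 130° = 13.87, north 18.1 cos 130° = -11.63
Leg 2 (039°, 21.1 km): east 21.1 sin 39° = 13.28, north 21.1 cos 39° = 16.40
Leg 3 (308°, 13.6 km): east 13.6 sin 308° = -10.72, north 13.6 cos 308° = 8.37
Leg 4 (019°, 11.1 km): east 11.1 sin 19° = 3.61, north 11.1 cos 19° = 10.50
Summing: 20.04 km east, 23.63 km north → (20.04, 23.63).

(20.04, 23.63)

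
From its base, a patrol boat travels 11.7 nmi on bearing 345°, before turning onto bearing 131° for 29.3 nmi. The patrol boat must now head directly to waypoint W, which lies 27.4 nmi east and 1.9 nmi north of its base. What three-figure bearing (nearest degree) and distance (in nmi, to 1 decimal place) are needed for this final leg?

040°, 12.9 nmi

Leg 1 (345°, 11.7 nmi): east 11.7 sin 345° = -3.03, north 11.7 cos 345° = 11.30
Leg 2 (131°, 29.3 nmi): east 29.3 sin 131° = 22.11, north 29.3 cos 131° = -19.22
Current position: (19.08, -7.92). Target: (27.4, 1.9). Remaining: Δeast = 8.32, Δnorth = 9.82.
Bearing = atan2(8.32, 9.82) mod 360° = 40.25°; distance = √((8.32)² + (9.82)²) = 12.869 nmi.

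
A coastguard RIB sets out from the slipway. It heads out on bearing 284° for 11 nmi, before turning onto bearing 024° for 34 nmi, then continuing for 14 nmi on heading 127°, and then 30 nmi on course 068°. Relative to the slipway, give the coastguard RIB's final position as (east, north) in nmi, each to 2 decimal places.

(42.15, 36.53)

Leg 1 (284°, 11 nmi): east 11 sin 284° = -10.67, north 11 cos 284° = 2.66
Leg 2 (024°, 34 nmi): east 34 sin 24° = 13.83, north 34 cos 24° = 31.06
Leg 3 (127°, 14 nmi): east 14 sin 127° = 11.18, north 14 cos 127° = -8.43
Leg 4 (068°, 30 nmi): east 30 sin 68° = 27.82, north 30 cos 68° = 11.24
Summing: 42.15 nmi east, 36.53 nmi north → (42.15, 36.53).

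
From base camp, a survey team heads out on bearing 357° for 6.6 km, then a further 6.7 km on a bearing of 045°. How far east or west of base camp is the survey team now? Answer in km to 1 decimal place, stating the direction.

Leg 1 (357°, 6.6 km): east 6.6 sin 357° = -0.35, north 6.6 cos 357° = 6.59
Leg 2 (045°, 6.7 km): east 6.7 sin 45° = 4.74, north 6.7 cos 45° = 4.74
Net east component: 4.39 km.

4.4 km east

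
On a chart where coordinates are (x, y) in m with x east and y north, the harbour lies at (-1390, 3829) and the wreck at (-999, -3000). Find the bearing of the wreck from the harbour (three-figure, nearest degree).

Δeast = -999 − -1390 = 391.00; Δnorth = -3000 − 3829 = -6829.00.
Bearing = atan2(Δeast, Δnorth) mod 360° = 176.72° ≈ 177°.

177°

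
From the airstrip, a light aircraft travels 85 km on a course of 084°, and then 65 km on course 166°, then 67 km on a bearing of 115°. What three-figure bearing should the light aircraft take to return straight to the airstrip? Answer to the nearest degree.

297°

Leg 1 (084°, 85 km): east 85 sin 84° = 84.53, north 85 cos 84° = 8.88
Leg 2 (166°, 65 km): east 65 sin 166° = 15.72, north 65 cos 166° = -63.07
Leg 3 (115°, 67 km): east 67 sin 115° = 60.72, north 67 cos 115° = -28.32
Net displacement: 160.98 east, -82.50 north. Direction back to start is (-160.98, 82.50): bearing = atan2(-160.98, 82.50) mod 360° = 297.13° ≈ 297°.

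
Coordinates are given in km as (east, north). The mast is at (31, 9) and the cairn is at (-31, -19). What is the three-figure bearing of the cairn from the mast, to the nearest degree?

Δeast = -31 − 31 = -62.00; Δnorth = -19 − 9 = -28.00.
Bearing = atan2(Δeast, Δnorth) mod 360° = 245.70° ≈ 246°.

246°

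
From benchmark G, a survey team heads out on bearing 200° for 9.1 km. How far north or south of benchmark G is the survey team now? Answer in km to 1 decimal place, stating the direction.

8.6 km south

Leg 1 (200°, 9.1 km): east 9.1 sin 200° = -3.11, north 9.1 cos 200° = -8.55
Net north component: -8.55 km.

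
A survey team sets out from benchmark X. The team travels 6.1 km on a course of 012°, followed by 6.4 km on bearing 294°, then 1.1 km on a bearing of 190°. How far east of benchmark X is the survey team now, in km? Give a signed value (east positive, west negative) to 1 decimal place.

Leg 1 (012°, 6.1 km): east 6.1 sin 12° = 1.27, north 6.1 cos 12° = 5.97
Leg 2 (294°, 6.4 km): east 6.4 sin 294° = -5.85, north 6.4 cos 294° = 2.60
Leg 3 (190°, 1.1 km): east 1.1 sin 190° = -0.19, north 1.1 cos 190° = -1.08
Net east component: -4.77 km.

-4.8 km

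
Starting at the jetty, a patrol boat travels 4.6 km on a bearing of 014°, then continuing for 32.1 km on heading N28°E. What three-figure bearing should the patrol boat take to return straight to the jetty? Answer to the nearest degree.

Leg 1 (014°, 4.6 km): east 4.6 sin 14° = 1.11, north 4.6 cos 14° = 4.46
Leg 2 (N28°E, 32.1 km): east 32.1 sin 28° = 15.07, north 32.1 cos 28° = 28.34
Net displacement: 16.18 east, 32.81 north. Direction back to start is (-16.18, -32.81): bearing = atan2(-16.18, -32.81) mod 360° = 206.26° ≈ 206°.

206°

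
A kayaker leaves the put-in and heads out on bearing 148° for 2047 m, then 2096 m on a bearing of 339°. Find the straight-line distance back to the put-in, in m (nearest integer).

400 m

Leg 1 (148°, 2047 m): east 2047 sin 148° = 1084.74, north 2047 cos 148° = -1735.95
Leg 2 (339°, 2096 m): east 2096 sin 339° = -751.14, north 2096 cos 339° = 1956.78
Net: 333.61 east, 220.83 north. Distance = √((333.61)² + (220.83)²) = 400.073 m.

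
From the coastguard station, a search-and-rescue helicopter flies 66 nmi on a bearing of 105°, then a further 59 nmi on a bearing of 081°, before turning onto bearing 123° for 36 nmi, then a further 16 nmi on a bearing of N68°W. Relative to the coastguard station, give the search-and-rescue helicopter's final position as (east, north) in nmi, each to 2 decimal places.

(137.38, -21.47)

Leg 1 (105°, 66 nmi): east 66 sin 105° = 63.75, north 66 cos 105° = -17.08
Leg 2 (081°, 59 nmi): east 59 sin 81° = 58.27, north 59 cos 81° = 9.23
Leg 3 (123°, 36 nmi): east 36 sin 123° = 30.19, north 36 cos 123° = -19.61
Leg 4 (N68°W, 16 nmi): east 16 sin 292° = -14.83, north 16 cos 292° = 5.99
Summing: 137.38 nmi east, -21.47 nmi north → (137.38, -21.47).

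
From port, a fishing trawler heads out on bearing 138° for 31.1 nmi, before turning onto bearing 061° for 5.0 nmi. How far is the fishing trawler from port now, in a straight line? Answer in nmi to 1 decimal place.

Leg 1 (138°, 31.1 nmi): east 31.1 sin 138° = 20.81, north 31.1 cos 138° = -23.11
Leg 2 (061°, 5.0 nmi): east 5.0 sin 61° = 4.37, north 5.0 cos 61° = 2.42
Net: 25.18 east, -20.69 north. Distance = √((25.18)² + (-20.69)²) = 32.591 nmi.

32.6 nmi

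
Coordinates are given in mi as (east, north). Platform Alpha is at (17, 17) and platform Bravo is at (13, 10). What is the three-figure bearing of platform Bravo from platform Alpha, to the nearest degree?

Δeast = 13 − 17 = -4.00; Δnorth = 10 − 17 = -7.00.
Bearing = atan2(Δeast, Δnorth) mod 360° = 209.74° ≈ 210°.

210°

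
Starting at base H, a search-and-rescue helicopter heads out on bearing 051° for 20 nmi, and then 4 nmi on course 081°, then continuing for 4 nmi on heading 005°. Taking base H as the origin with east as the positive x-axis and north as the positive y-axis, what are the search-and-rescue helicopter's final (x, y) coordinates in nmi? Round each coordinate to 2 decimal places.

Leg 1 (051°, 20 nmi): east 20 sin 51° = 15.54, north 20 cos 51° = 12.59
Leg 2 (081°, 4 nmi): east 4 sin 81° = 3.95, north 4 cos 81° = 0.63
Leg 3 (005°, 4 nmi): east 4 sin 5° = 0.35, north 4 cos 5° = 3.98
Summing: 19.84 nmi east, 17.20 nmi north → (19.84, 17.20).

(19.84, 17.20)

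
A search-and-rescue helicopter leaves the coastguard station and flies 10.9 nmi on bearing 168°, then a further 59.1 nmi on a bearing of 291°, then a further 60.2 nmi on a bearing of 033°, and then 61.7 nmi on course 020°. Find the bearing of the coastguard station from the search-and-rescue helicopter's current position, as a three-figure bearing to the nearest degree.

Leg 1 (168°, 10.9 nmi): east 10.9 sin 168° = 2.27, north 10.9 cos 168° = -10.66
Leg 2 (291°, 59.1 nmi): east 59.1 sin 291° = -55.17, north 59.1 cos 291° = 21.18
Leg 3 (033°, 60.2 nmi): east 60.2 sin 33° = 32.79, north 60.2 cos 33° = 50.49
Leg 4 (020°, 61.7 nmi): east 61.7 sin 20° = 21.10, north 61.7 cos 20° = 57.98
Net displacement: 0.98 east, 118.98 north. Direction back to start is (-0.98, -118.98): bearing = atan2(-0.98, -118.98) mod 360° = 180.47° ≈ 180°.

180°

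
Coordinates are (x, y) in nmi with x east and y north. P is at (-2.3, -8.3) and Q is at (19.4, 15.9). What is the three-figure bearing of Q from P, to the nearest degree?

042°

Δeast = 19.4 − -2.3 = 21.70; Δnorth = 15.9 − -8.3 = 24.20.
Bearing = atan2(Δeast, Δnorth) mod 360° = 41.88° ≈ 042°.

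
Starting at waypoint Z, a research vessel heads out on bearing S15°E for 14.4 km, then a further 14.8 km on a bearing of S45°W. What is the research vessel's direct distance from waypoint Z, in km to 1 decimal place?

25.3 km

Leg 1 (S15°E, 14.4 km): east 14.4 sin 165° = 3.73, north 14.4 cos 165° = -13.91
Leg 2 (S45°W, 14.8 km): east 14.8 sin 225° = -10.47, north 14.8 cos 225° = -10.47
Net: -6.74 east, -24.37 north. Distance = √((-6.74)² + (-24.37)²) = 25.289 km.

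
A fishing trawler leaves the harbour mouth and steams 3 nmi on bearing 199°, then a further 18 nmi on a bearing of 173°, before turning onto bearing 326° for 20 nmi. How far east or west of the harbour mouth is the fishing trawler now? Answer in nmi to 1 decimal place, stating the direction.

Leg 1 (199°, 3 nmi): east 3 sin 199° = -0.98, north 3 cos 199° = -2.84
Leg 2 (173°, 18 nmi): east 18 sin 173° = 2.19, north 18 cos 173° = -17.87
Leg 3 (326°, 20 nmi): east 20 sin 326° = -11.18, north 20 cos 326° = 16.58
Net east component: -9.97 nmi.

10.0 nmi west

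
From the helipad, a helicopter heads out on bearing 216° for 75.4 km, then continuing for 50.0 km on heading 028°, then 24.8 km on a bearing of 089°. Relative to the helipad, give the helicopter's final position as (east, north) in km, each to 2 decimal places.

Leg 1 (216°, 75.4 km): east 75.4 sin 216° = -44.32, north 75.4 cos 216° = -61.00
Leg 2 (028°, 50.0 km): east 50.0 sin 28° = 23.47, north 50.0 cos 28° = 44.15
Leg 3 (089°, 24.8 km): east 24.8 sin 89° = 24.80, north 24.8 cos 89° = 0.43
Summing: 3.95 km east, -16.42 km north → (3.95, -16.42).

(3.95, -16.42)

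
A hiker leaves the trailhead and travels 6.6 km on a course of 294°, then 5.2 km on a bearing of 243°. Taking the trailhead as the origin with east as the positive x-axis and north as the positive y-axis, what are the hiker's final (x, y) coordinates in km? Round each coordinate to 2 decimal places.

(-10.66, 0.32)

Leg 1 (294°, 6.6 km): east 6.6 sin 294° = -6.03, north 6.6 cos 294° = 2.68
Leg 2 (243°, 5.2 km): east 5.2 sin 243° = -4.63, north 5.2 cos 243° = -2.36
Summing: -10.66 km east, 0.32 km north → (-10.66, 0.32).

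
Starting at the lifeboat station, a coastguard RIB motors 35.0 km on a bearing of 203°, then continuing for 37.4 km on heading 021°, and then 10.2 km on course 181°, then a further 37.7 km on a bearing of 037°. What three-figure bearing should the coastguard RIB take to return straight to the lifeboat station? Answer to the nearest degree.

Leg 1 (203°, 35.0 km): east 35.0 sin 203° = -13.68, north 35.0 cos 203° = -32.22
Leg 2 (021°, 37.4 km): east 37.4 sin 21° = 13.40, north 37.4 cos 21° = 34.92
Leg 3 (181°, 10.2 km): east 10.2 sin 181° = -0.18, north 10.2 cos 181° = -10.20
Leg 4 (037°, 37.7 km): east 37.7 sin 37° = 22.69, north 37.7 cos 37° = 30.11
Net displacement: 22.24 east, 22.61 north. Direction back to start is (-22.24, -22.61): bearing = atan2(-22.24, -22.61) mod 360° = 224.53° ≈ 225°.

225°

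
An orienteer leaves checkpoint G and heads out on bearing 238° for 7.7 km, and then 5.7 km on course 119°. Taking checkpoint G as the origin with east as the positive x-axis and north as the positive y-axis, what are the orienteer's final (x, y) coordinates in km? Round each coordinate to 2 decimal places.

(-1.54, -6.84)

Leg 1 (238°, 7.7 km): east 7.7 sin 238° = -6.53, north 7.7 cos 238° = -4.08
Leg 2 (119°, 5.7 km): east 5.7 sin 119° = 4.99, north 5.7 cos 119° = -2.76
Summing: -1.54 km east, -6.84 km north → (-1.54, -6.84).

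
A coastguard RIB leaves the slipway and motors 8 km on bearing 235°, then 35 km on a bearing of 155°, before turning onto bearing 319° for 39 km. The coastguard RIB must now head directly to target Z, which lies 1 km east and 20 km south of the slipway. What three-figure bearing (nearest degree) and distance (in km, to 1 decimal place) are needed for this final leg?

126°, 22.6 km

Leg 1 (235°, 8 km): east 8 sin 235° = -6.55, north 8 cos 235° = -4.59
Leg 2 (155°, 35 km): east 35 sin 155° = 14.79, north 35 cos 155° = -31.72
Leg 3 (319°, 39 km): east 39 sin 319° = -25.59, north 39 cos 319° = 29.43
Current position: (-17.35, -6.88). Target: (1, -20). Remaining: Δeast = 18.35, Δnorth = -13.12.
Bearing = atan2(18.35, -13.12) mod 360° = 125.58°; distance = √((18.35)² + (-13.12)²) = 22.559 km.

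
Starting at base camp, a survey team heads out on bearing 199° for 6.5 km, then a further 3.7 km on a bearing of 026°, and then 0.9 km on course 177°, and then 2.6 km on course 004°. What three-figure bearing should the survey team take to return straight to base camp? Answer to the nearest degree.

013°

Leg 1 (199°, 6.5 km): east 6.5 sin 199° = -2.12, north 6.5 cos 199° = -6.15
Leg 2 (026°, 3.7 km): east 3.7 sin 26° = 1.62, north 3.7 cos 26° = 3.33
Leg 3 (177°, 0.9 km): east 0.9 sin 177° = 0.05, north 0.9 cos 177° = -0.90
Leg 4 (004°, 2.6 km): east 2.6 sin 4° = 0.18, north 2.6 cos 4° = 2.59
Net displacement: -0.27 east, -1.13 north. Direction back to start is (0.27, 1.13): bearing = atan2(0.27, 1.13) mod 360° = 13.29° ≈ 013°.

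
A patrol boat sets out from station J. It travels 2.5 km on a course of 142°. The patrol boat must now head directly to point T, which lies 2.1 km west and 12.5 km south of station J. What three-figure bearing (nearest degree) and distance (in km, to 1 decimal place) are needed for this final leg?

Leg 1 (142°, 2.5 km): east 2.5 sin 142° = 1.54, north 2.5 cos 142° = -1.97
Current position: (1.54, -1.97). Target: (-2.1, -12.5). Remaining: Δeast = -3.64, Δnorth = -10.53.
Bearing = atan2(-3.64, -10.53) mod 360° = 199.07°; distance = √((-3.64)² + (-10.53)²) = 11.141 km.

199°, 11.1 km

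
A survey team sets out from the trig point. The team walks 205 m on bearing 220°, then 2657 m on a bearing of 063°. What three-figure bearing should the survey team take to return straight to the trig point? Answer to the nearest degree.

245°

Leg 1 (220°, 205 m): east 205 sin 220° = -131.77, north 205 cos 220° = -157.04
Leg 2 (063°, 2657 m): east 2657 sin 63° = 2367.40, north 2657 cos 63° = 1206.25
Net displacement: 2235.63 east, 1049.21 north. Direction back to start is (-2235.63, -1049.21): bearing = atan2(-2235.63, -1049.21) mod 360° = 244.86° ≈ 245°.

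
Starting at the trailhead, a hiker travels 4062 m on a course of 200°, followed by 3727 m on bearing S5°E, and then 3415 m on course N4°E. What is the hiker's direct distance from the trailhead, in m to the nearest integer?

Leg 1 (200°, 4062 m): east 4062 sin 200° = -1389.29, north 4062 cos 200° = -3817.03
Leg 2 (S5°E, 3727 m): east 3727 sin 175° = 324.83, north 3727 cos 175° = -3712.82
Leg 3 (N4°E, 3415 m): east 3415 sin 4° = 238.22, north 3415 cos 4° = 3406.68
Net: -826.24 east, -4123.17 north. Distance = √((-826.24)² + (-4123.17)²) = 4205.138 m.

4205 m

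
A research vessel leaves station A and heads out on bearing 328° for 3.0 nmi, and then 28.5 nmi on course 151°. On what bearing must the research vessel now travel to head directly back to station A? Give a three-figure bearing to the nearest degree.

Leg 1 (328°, 3.0 nmi): east 3.0 sin 328° = -1.59, north 3.0 cos 328° = 2.54
Leg 2 (151°, 28.5 nmi): east 28.5 sin 151° = 13.82, north 28.5 cos 151° = -24.93
Net displacement: 12.23 east, -22.38 north. Direction back to start is (-12.23, 22.38): bearing = atan2(-12.23, 22.38) mod 360° = 331.35° ≈ 331°.

331°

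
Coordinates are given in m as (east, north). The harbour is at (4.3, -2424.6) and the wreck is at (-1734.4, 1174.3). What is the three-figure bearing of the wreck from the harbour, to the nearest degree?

334°

Δeast = -1734.4 − 4.3 = -1738.70; Δnorth = 1174.3 − -2424.6 = 3598.90.
Bearing = atan2(Δeast, Δnorth) mod 360° = 334.21° ≈ 334°.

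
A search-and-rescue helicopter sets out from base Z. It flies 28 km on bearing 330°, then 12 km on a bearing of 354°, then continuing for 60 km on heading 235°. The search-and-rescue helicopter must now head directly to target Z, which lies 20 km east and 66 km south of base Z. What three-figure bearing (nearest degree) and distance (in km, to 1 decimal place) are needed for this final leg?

Leg 1 (330°, 28 km): east 28 sin 330° = -14.00, north 28 cos 330° = 24.25
Leg 2 (354°, 12 km): east 12 sin 354° = -1.25, north 12 cos 354° = 11.93
Leg 3 (235°, 60 km): east 60 sin 235° = -49.15, north 60 cos 235° = -34.41
Current position: (-64.40, 1.77). Target: (20, -66). Remaining: Δeast = 84.40, Δnorth = -67.77.
Bearing = atan2(84.40, -67.77) mod 360° = 128.76°; distance = √((84.40)² + (-67.77)²) = 108.243 km.

129°, 108.2 km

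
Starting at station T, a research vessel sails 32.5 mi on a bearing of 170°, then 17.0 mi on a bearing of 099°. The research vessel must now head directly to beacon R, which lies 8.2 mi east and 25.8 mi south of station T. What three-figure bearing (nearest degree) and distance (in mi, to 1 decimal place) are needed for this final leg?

Leg 1 (170°, 32.5 mi): east 32.5 sin 170° = 5.64, north 32.5 cos 170° = -32.01
Leg 2 (099°, 17.0 mi): east 17.0 sin 99° = 16.79, north 17.0 cos 99° = -2.66
Current position: (22.43, -34.67). Target: (8.2, -25.8). Remaining: Δeast = -14.23, Δnorth = 8.87.
Bearing = atan2(-14.23, 8.87) mod 360° = 301.92°; distance = √((-14.23)² + (8.87)²) = 16.769 mi.

302°, 16.8 mi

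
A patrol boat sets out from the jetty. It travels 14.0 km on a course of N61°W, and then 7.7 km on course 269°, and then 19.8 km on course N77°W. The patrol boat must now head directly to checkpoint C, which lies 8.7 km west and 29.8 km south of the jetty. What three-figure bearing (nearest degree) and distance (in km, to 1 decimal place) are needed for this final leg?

143°, 51.0 km

Leg 1 (N61°W, 14.0 km): east 14.0 sin 299° = -12.24, north 14.0 cos 299° = 6.79
Leg 2 (269°, 7.7 km): east 7.7 sin 269° = -7.70, north 7.7 cos 269° = -0.13
Leg 3 (N77°W, 19.8 km): east 19.8 sin 283° = -19.29, north 19.8 cos 283° = 4.45
Current position: (-39.24, 11.11). Target: (-8.7, -29.8). Remaining: Δeast = 30.54, Δnorth = -40.91.
Bearing = atan2(30.54, -40.91) mod 360° = 143.26°; distance = √((30.54)² + (-40.91)²) = 51.047 km.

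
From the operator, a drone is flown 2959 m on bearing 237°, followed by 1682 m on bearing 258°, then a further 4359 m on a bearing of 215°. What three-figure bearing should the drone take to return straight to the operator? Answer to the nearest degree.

050°

Leg 1 (237°, 2959 m): east 2959 sin 237° = -2481.63, north 2959 cos 237° = -1611.59
Leg 2 (258°, 1682 m): east 1682 sin 258° = -1645.24, north 1682 cos 258° = -349.71
Leg 3 (215°, 4359 m): east 4359 sin 215° = -2500.22, north 4359 cos 215° = -3570.68
Net displacement: -6627.09 east, -5531.98 north. Direction back to start is (6627.09, 5531.98): bearing = atan2(6627.09, 5531.98) mod 360° = 50.15° ≈ 050°.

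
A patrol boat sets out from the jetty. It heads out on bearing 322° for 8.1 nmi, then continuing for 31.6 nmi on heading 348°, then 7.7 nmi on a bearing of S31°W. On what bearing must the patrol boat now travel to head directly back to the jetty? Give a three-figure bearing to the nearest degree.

Leg 1 (322°, 8.1 nmi): east 8.1 sin 322° = -4.99, north 8.1 cos 322° = 6.38
Leg 2 (348°, 31.6 nmi): east 31.6 sin 348° = -6.57, north 31.6 cos 348° = 30.91
Leg 3 (S31°W, 7.7 nmi): east 7.7 sin 211° = -3.97, north 7.7 cos 211° = -6.60
Net displacement: -15.52 east, 30.69 north. Direction back to start is (15.52, -30.69): bearing = atan2(15.52, -30.69) mod 360° = 153.17° ≈ 153°.

153°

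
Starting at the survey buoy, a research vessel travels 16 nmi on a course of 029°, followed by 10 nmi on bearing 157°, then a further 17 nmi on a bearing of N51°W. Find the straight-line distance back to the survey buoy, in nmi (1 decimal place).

Leg 1 (029°, 16 nmi): east 16 sin 29° = 7.76, north 16 cos 29° = 13.99
Leg 2 (157°, 10 nmi): east 10 sin 157° = 3.91, north 10 cos 157° = -9.21
Leg 3 (N51°W, 17 nmi): east 17 sin 309° = -13.21, north 17 cos 309° = 10.70
Net: -1.55 east, 15.49 north. Distance = √((-1.55)² + (15.49)²) = 15.564 nmi.

15.6 nmi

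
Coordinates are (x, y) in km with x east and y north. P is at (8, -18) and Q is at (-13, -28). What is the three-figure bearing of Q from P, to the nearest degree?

245°

Δeast = -13 − 8 = -21.00; Δnorth = -28 − -18 = -10.00.
Bearing = atan2(Δeast, Δnorth) mod 360° = 244.54° ≈ 245°.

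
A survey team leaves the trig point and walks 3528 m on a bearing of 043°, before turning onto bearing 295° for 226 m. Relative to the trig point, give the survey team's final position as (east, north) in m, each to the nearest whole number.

Leg 1 (043°, 3528 m): east 3528 sin 43° = 2406.09, north 3528 cos 43° = 2580.22
Leg 2 (295°, 226 m): east 226 sin 295° = -204.83, north 226 cos 295° = 95.51
Summing: 2201.26 m east, 2675.73 m north → (2201, 2676).

(2201, 2676)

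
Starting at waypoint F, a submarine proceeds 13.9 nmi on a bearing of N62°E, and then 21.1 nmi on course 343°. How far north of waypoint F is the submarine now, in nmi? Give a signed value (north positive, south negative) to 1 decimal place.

Leg 1 (N62°E, 13.9 nmi): east 13.9 sin 62° = 12.27, north 13.9 cos 62° = 6.53
Leg 2 (343°, 21.1 nmi): east 21.1 sin 343° = -6.17, north 21.1 cos 343° = 20.18
Net north component: 26.70 nmi.

26.7 nmi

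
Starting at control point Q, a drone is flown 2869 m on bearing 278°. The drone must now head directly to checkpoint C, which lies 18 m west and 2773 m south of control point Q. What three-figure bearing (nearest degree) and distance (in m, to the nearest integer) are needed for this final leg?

138°, 4247 m

Leg 1 (278°, 2869 m): east 2869 sin 278° = -2841.08, north 2869 cos 278° = 399.29
Current position: (-2841.08, 399.29). Target: (-18, -2773). Remaining: Δeast = 2823.08, Δnorth = -3172.29.
Bearing = atan2(2823.08, -3172.29) mod 360° = 138.33°; distance = √((2823.08)² + (-3172.29)²) = 4246.550 m.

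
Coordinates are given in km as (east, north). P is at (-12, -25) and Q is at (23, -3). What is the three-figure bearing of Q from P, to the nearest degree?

058°

Δeast = 23 − -12 = 35.00; Δnorth = -3 − -25 = 22.00.
Bearing = atan2(Δeast, Δnorth) mod 360° = 57.85° ≈ 058°.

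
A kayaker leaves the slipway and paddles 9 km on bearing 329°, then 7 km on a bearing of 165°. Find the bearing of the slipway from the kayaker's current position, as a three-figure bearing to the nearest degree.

109°

Leg 1 (329°, 9 km): east 9 sin 329° = -4.64, north 9 cos 329° = 7.71
Leg 2 (165°, 7 km): east 7 sin 165° = 1.81, north 7 cos 165° = -6.76
Net displacement: -2.82 east, 0.95 north. Direction back to start is (2.82, -0.95): bearing = atan2(2.82, -0.95) mod 360° = 108.65° ≈ 109°.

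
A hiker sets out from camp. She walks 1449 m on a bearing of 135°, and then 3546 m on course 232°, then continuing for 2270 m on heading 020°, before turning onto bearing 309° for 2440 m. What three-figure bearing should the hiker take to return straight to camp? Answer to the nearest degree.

099°

Leg 1 (135°, 1449 m): east 1449 sin 135° = 1024.60, north 1449 cos 135° = -1024.60
Leg 2 (232°, 3546 m): east 3546 sin 232° = -2794.29, north 3546 cos 232° = -2183.14
Leg 3 (020°, 2270 m): east 2270 sin 20° = 776.39, north 2270 cos 20° = 2133.10
Leg 4 (309°, 2440 m): east 2440 sin 309° = -1896.24, north 2440 cos 309° = 1535.54
Net displacement: -2889.54 east, 460.91 north. Direction back to start is (2889.54, -460.91): bearing = atan2(2889.54, -460.91) mod 360° = 99.06° ≈ 099°.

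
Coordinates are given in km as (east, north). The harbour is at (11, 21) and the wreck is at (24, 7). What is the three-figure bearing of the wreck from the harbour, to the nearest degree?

Δeast = 24 − 11 = 13.00; Δnorth = 7 − 21 = -14.00.
Bearing = atan2(Δeast, Δnorth) mod 360° = 137.12° ≈ 137°.

137°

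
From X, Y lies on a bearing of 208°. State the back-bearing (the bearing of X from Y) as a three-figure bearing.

Back-bearing = 208° − 180° = 028°.

028°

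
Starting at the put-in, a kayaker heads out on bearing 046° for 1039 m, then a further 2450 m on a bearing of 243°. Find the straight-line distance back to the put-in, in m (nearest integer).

Leg 1 (046°, 1039 m): east 1039 sin 46° = 747.39, north 1039 cos 46° = 721.75
Leg 2 (243°, 2450 m): east 2450 sin 243° = -2182.97, north 2450 cos 243° = -1112.28
Net: -1435.57 east, -390.53 north. Distance = √((-1435.57)² + (-390.53)²) = 1487.743 m.

1488 m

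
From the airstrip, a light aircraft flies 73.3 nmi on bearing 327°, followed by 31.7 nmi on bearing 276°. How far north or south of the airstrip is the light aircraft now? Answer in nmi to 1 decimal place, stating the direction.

Leg 1 (327°, 73.3 nmi): east 73.3 sin 327° = -39.92, north 73.3 cos 327° = 61.47
Leg 2 (276°, 31.7 nmi): east 31.7 sin 276° = -31.53, north 31.7 cos 276° = 3.31
Net north component: 64.79 nmi.

64.8 nmi north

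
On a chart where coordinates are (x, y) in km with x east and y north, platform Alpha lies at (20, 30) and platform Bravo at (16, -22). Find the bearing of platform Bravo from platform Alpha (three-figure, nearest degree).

Δeast = 16 − 20 = -4.00; Δnorth = -22 − 30 = -52.00.
Bearing = atan2(Δeast, Δnorth) mod 360° = 184.40° ≈ 184°.

184°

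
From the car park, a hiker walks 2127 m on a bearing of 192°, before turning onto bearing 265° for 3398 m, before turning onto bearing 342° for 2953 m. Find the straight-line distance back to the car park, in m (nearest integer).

4759 m

Leg 1 (192°, 2127 m): east 2127 sin 192° = -442.23, north 2127 cos 192° = -2080.52
Leg 2 (265°, 3398 m): east 3398 sin 265° = -3385.07, north 3398 cos 265° = -296.16
Leg 3 (342°, 2953 m): east 2953 sin 342° = -912.53, north 2953 cos 342° = 2808.47
Net: -4739.82 east, 431.79 north. Distance = √((-4739.82)² + (431.79)²) = 4759.452 m.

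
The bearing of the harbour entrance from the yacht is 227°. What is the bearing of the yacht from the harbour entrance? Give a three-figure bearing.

Back-bearing = 227° − 180° = 047°.

047°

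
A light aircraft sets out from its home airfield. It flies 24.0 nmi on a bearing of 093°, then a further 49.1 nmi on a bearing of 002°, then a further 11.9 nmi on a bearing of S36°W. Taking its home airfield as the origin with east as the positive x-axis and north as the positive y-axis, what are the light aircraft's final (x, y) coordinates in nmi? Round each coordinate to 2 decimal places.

(18.69, 38.19)

Leg 1 (093°, 24.0 nmi): east 24.0 sin 93° = 23.97, north 24.0 cos 93° = -1.26
Leg 2 (002°, 49.1 nmi): east 49.1 sin 2° = 1.71, north 49.1 cos 2° = 49.07
Leg 3 (S36°W, 11.9 nmi): east 11.9 sin 216° = -6.99, north 11.9 cos 216° = -9.63
Summing: 18.69 nmi east, 38.19 nmi north → (18.69, 38.19).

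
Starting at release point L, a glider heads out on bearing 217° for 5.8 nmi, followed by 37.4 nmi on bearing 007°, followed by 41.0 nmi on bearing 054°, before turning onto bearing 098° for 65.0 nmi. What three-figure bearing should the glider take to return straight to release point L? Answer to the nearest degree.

244°

Leg 1 (217°, 5.8 nmi): east 5.8 sin 217° = -3.49, north 5.8 cos 217° = -4.63
Leg 2 (007°, 37.4 nmi): east 37.4 sin 7° = 4.56, north 37.4 cos 7° = 37.12
Leg 3 (054°, 41.0 nmi): east 41.0 sin 54° = 33.17, north 41.0 cos 54° = 24.10
Leg 4 (098°, 65.0 nmi): east 65.0 sin 98° = 64.37, north 65.0 cos 98° = -9.05
Net displacement: 98.60 east, 47.54 north. Direction back to start is (-98.60, -47.54): bearing = atan2(-98.60, -47.54) mod 360° = 244.26° ≈ 244°.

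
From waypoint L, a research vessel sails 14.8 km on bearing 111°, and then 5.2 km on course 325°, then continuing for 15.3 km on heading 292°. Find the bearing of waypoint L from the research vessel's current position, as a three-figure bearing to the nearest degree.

Leg 1 (111°, 14.8 km): east 14.8 sin 111° = 13.82, north 14.8 cos 111° = -5.30
Leg 2 (325°, 5.2 km): east 5.2 sin 325° = -2.98, north 5.2 cos 325° = 4.26
Leg 3 (292°, 15.3 km): east 15.3 sin 292° = -14.19, north 15.3 cos 292° = 5.73
Net displacement: -3.35 east, 4.69 north. Direction back to start is (3.35, -4.69): bearing = atan2(3.35, -4.69) mod 360° = 144.43° ≈ 144°.

144°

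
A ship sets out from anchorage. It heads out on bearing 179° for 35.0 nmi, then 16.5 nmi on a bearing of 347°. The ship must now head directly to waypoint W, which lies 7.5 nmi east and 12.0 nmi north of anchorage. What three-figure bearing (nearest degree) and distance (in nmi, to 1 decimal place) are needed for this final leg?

Leg 1 (179°, 35.0 nmi): east 35.0 sin 179° = 0.61, north 35.0 cos 179° = -34.99
Leg 2 (347°, 16.5 nmi): east 16.5 sin 347° = -3.71, north 16.5 cos 347° = 16.08
Current position: (-3.10, -18.92). Target: (7.5, 12.0). Remaining: Δeast = 10.60, Δnorth = 30.92.
Bearing = atan2(10.60, 30.92) mod 360° = 18.93°; distance = √((10.60)² + (30.92)²) = 32.684 nmi.

019°, 32.7 nmi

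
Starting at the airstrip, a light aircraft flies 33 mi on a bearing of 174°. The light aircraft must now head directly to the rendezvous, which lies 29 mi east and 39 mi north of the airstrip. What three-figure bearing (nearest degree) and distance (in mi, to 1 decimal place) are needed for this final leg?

Leg 1 (174°, 33 mi): east 33 sin 174° = 3.45, north 33 cos 174° = -32.82
Current position: (3.45, -32.82). Target: (29, 39). Remaining: Δeast = 25.55, Δnorth = 71.82.
Bearing = atan2(25.55, 71.82) mod 360° = 19.58°; distance = √((25.55)² + (71.82)²) = 76.229 mi.

020°, 76.2 mi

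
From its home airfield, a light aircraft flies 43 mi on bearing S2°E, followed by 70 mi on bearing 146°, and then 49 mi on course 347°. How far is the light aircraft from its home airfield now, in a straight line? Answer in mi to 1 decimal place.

60.9 mi

Leg 1 (S2°E, 43 mi): east 43 sin 178° = 1.50, north 43 cos 178° = -42.97
Leg 2 (146°, 70 mi): east 70 sin 146° = 39.14, north 70 cos 146° = -58.03
Leg 3 (347°, 49 mi): east 49 sin 347° = -11.02, north 49 cos 347° = 47.74
Net: 29.62 east, -53.26 north. Distance = √((29.62)² + (-53.26)²) = 60.945 mi.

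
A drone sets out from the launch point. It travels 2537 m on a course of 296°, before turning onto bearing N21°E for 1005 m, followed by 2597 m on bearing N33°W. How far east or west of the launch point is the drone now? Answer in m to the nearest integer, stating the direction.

3335 m west

Leg 1 (296°, 2537 m): east 2537 sin 296° = -2280.24, north 2537 cos 296° = 1112.15
Leg 2 (N21°E, 1005 m): east 1005 sin 21° = 360.16, north 1005 cos 21° = 938.25
Leg 3 (N33°W, 2597 m): east 2597 sin 327° = -1414.43, north 2597 cos 327° = 2178.03
Net east component: -3334.51 m.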